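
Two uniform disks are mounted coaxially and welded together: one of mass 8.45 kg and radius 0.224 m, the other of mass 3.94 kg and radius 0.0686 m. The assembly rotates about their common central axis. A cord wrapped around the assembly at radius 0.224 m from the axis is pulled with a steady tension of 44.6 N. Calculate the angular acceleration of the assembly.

I = ½M₁R₁² + ½M₂R₂² = ½(8.45)(0.224)² + ½(3.94)(0.0686)² = 0.2213 kg·m².
τ = F r = (44.6)(0.224) = 9.990 N·m.
α = τ/I = 9.990/0.2213 = 45.15 rad/s².

α ≈ 45.2 rad/s²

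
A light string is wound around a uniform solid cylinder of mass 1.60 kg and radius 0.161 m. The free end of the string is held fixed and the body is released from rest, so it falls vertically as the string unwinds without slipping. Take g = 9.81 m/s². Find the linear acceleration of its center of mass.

a ≈ 6.54 m/s²

Translation: Mg − T = Ma. Rotation about the center: TR = Iα with I = ½MR².
With a = αR: T = (I/R²)a = (1/2)M a, so Mg = (1 + 0.5000)Ma.
a = g/(1 + 0.5000) = 9.81/1.500 = 6.540 m/s².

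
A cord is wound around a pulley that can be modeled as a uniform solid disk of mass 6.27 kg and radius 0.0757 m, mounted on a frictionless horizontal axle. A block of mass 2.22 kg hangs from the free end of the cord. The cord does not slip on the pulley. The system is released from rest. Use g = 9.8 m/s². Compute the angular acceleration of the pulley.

I = ½MR² = (1/2)(6.27)(0.0757)² = 0.01797 kg·m².
Block: mg − T = ma. Pulley: TR = Iα. No-slip: a = αR, so T = (I/R²)a = 3.135·a.
Then mg = (m + 3.135)a, so a = (2.22)(9.8)/(2.22 + 3.135) = 4.063 m/s².
α = a/R = 4.063/0.0757 = 53.67 rad/s².

α ≈ 53.7 rad/s²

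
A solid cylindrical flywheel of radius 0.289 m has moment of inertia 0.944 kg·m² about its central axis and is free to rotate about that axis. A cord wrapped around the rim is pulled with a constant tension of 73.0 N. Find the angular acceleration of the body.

τ = F R = (73.0)(0.289) = 21.10 N·m.
From τ = Iα: α = 21.10/0.9440 = 22.35 rad/s².

α ≈ 22.3 rad/s²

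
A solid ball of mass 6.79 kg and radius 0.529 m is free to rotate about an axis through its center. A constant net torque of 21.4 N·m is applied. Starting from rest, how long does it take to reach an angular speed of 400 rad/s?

I = (2/5)MR² = (2/5)(6.79)(0.529)² = 0.7600 kg·m².
α = τ/I = 21.4/0.7600 = 28.16 rad/s².
ω = αt ⇒ t = ω/α = 400/28.16 = 14.21 s.

t ≈ 14.2 s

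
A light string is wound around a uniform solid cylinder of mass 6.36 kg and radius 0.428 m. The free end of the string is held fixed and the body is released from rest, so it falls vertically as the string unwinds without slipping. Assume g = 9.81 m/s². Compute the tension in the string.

T ≈ 20.8 N

Translation: Mg − T = Ma. Rotation about the center: TR = Iα with I = ½MR².
With a = αR: T = (I/R²)a = (1/2)M a, so Mg = (1 + 0.5000)Ma.
a = g/(1 + 0.5000) = 9.81/1.500 = 6.540 m/s².
T = 0.5000·M·a = (0.5000)(6.36)(6.540) = 20.80 N.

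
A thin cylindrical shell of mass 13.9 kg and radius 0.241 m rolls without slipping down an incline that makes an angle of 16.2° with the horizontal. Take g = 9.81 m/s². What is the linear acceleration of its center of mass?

Translation along the incline: Mg sinθ − f = Ma.
Rotation about the center: fR = Iα with I = MR². No-slip gives a = αR, so f = (I/R²)a = M a.
Substituting: Mg sinθ = (1 + 1.000)Ma, so a = g sinθ/(1 + 1.000) = (9.81) sin 16.2° / 2.000 = 1.368 m/s².

a ≈ 1.37 m/s²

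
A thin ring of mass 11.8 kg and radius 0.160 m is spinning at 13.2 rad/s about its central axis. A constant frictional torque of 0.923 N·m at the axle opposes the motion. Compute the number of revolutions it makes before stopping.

≈ 4.54 revolutions

I = MR² = (11.8)(0.160)² = 0.3021 kg·m².
The net torque has magnitude 0.923 N·m, opposing ω.
|α| = τ/I = 0.9230/0.3021 = 3.055 rad/s² (deceleration).
ω² = ω₀² − 2|α|θ with ω = 0 ⇒ θ = ω₀²/(2|α|) = 28.51 rad = 4.538 rev.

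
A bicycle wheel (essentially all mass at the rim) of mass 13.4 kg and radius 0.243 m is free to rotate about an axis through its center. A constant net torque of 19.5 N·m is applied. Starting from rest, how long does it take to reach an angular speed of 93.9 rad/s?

I = MR² = (13.4)(0.243)² = 0.7913 kg·m².
α = τ/I = 19.5/0.7913 = 24.64 rad/s².
ω = αt ⇒ t = ω/α = 93.9/24.64 = 3.810 s.

t ≈ 3.81 s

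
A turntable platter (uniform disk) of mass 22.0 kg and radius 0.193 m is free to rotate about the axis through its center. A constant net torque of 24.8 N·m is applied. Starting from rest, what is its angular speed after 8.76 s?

I = ½MR² = (1/2)(22.0)(0.193)² = 0.4097 kg·m².
α = τ/I = 24.8/0.4097 = 60.53 rad/s².
ω = ω₀ + αt = 0 + (60.53)(8.76) = 530.2 rad/s.

ω ≈ 530 rad/s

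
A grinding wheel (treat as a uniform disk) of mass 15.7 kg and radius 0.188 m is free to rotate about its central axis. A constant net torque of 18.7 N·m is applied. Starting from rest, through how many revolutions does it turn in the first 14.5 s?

I = ½MR² = (1/2)(15.7)(0.188)² = 0.2775 kg·m².
α = τ/I = 18.7/0.2775 = 67.40 rad/s².
θ = ½αt² = ½(67.40)(14.5)² = 7085 rad.
Revolutions = θ/(2π) = 1128.

≈ 1130 revolutions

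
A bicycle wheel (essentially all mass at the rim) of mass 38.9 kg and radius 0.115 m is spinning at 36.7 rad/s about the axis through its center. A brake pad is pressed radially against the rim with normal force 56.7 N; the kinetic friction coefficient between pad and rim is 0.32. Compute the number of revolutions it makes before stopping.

≈ 26.4 revolutions

I = MR² = (38.9)(0.115)² = 0.5145 kg·m².
Friction force f = μN = (0.32)(56.7) = 18.14 N at the rim; torque magnitude τ = fR = 2.087 N·m, opposing ω.
|α| = τ/I = 2.087/0.5145 = 4.056 rad/s² (deceleration).
ω² = ω₀² − 2|α|θ with ω = 0 ⇒ θ = ω₀²/(2|α|) = 166.0 rad = 26.43 rev.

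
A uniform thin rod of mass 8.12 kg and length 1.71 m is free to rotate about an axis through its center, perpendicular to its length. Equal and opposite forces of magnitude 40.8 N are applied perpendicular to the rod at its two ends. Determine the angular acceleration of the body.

α ≈ 35.3 rad/s²

I = (1/12)ML² = (1/12)(8.12)(1.71)² = 1.979 kg·m².
The couple gives τ = F·(L/2) + F·(L/2) = F L = (40.8)(1.71) = 69.77 N·m.
From τ = Iα: α = 69.77/1.979 = 35.26 rad/s².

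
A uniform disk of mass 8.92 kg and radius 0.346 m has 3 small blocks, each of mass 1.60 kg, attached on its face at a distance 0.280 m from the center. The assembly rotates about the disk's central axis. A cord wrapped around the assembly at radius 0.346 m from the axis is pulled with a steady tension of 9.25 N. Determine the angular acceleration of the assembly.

α ≈ 3.52 rad/s²

I_disk = ½MR² = ½(8.92)(0.346)² = 0.5339 kg·m².
I_blocks = 3·m·r² = 3(1.60)(0.280)² = 0.3763 kg·m².
Total I = 0.9103 kg·m².
τ = F r = (9.25)(0.346) = 3.200 N·m.
α = τ/I = 3.200/0.9103 = 3.516 rad/s².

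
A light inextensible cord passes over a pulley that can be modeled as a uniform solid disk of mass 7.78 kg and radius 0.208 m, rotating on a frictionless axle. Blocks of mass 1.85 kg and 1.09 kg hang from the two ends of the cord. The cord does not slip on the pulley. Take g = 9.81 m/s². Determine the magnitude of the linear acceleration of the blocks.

a ≈ 1.09 m/s²

I = ½MR² = (1/2)(7.78)(0.208)² = 0.1683 kg·m².
Heavier block: m₁g − T₁ = m₁a. Lighter block: T₂ − m₂g = m₂a.
Pulley: (T₁ − T₂)R = Iα = I(a/R), so T₁ − T₂ = (I/R²)a = (1/2)M_p a = 3.890·a.
Adding the three: (m₁ − m₂)g = (m₁ + m₂ + 3.890)a, so a = (1.85 − 1.09)(9.81)/(1.85 + 1.09 + 3.890) = 1.092 m/s².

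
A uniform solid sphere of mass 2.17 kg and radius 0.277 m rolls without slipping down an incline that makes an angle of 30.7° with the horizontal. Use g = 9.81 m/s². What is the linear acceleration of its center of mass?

Translation along the incline: Mg sinθ − f = Ma.
Rotation about the center: fR = Iα with I = (2/5)MR². No-slip gives a = αR, so f = (I/R²)a = (2/5)M a.
Substituting: Mg sinθ = (1 + 0.4000)Ma, so a = g sinθ/(1 + 0.4000) = (9.81) sin 30.7° / 1.400 = 3.577 m/s².

a ≈ 3.58 m/s²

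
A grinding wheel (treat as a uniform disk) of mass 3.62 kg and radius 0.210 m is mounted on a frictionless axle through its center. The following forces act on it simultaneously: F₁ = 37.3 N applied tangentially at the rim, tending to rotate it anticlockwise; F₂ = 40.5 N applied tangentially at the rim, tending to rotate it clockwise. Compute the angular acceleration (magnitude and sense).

I = ½MR² = (1/2)(3.62)(0.210)² = 0.07982 kg·m².
Taking anticlockwise as positive: τ₁ = +(37.3)(0.210) = +7.833 N·m; τ₂ = −(40.5)(0.210) = −8.505 N·m.
Net torque τ = -0.6720 N·m.
α = τ/I = -0.6720/0.07982 = -8.419 rad/s².

α ≈ 8.42 rad/s², clockwise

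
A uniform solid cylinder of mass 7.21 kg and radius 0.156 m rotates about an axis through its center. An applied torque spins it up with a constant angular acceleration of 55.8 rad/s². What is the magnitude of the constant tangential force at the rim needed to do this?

I = ½MR² = (1/2)(7.21)(0.156)² = 0.08773 kg·m².
The required torque is τ = Iα = (0.08773)(55.80) = 4.895 N·m.
A tangential force at the rim gives τ = FR, so F = τ/R = 4.895/0.156 = 31.38 N.

F ≈ 31.4 N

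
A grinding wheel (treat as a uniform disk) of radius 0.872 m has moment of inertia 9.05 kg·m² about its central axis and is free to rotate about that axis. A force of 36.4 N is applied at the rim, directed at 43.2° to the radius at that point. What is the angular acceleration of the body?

Only the tangential component produces torque: τ = F R sinθ = (36.4)(0.872) sin 43.2° = 21.73 N·m.
From τ = Iα: α = 21.73/9.050 = 2.401 rad/s².

α ≈ 2.40 rad/s²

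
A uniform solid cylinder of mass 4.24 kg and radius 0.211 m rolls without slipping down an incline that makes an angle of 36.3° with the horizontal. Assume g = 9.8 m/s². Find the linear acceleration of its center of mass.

Translation along the incline: Mg sinθ − f = Ma.
Rotation about the center: fR = Iα with I = ½MR². No-slip gives a = αR, so f = (I/R²)a = (1/2)M a.
Substituting: Mg sinθ = (1 + 0.5000)Ma, so a = g sinθ/(1 + 0.5000) = (9.8) sin 36.3° / 1.500 = 3.868 m/s².

a ≈ 3.87 m/s²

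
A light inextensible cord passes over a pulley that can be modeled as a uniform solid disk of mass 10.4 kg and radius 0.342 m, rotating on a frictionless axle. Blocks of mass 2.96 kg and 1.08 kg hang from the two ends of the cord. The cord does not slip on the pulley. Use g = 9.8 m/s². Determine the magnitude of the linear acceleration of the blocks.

a ≈ 1.99 m/s²

I = ½MR² = (1/2)(10.4)(0.342)² = 0.6082 kg·m².
Heavier block: m₁g − T₁ = m₁a. Lighter block: T₂ − m₂g = m₂a.
Pulley: (T₁ − T₂)R = Iα = I(a/R), so T₁ − T₂ = (I/R²)a = (1/2)M_p a = 5.200·a.
Adding the three: (m₁ − m₂)g = (m₁ + m₂ + 5.200)a, so a = (2.96 − 1.08)(9.8)/(2.96 + 1.08 + 5.200) = 1.994 m/s².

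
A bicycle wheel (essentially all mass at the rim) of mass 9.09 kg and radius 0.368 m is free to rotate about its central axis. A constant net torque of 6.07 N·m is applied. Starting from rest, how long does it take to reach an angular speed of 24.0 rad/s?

t ≈ 4.87 s

I = MR² = (9.09)(0.368)² = 1.231 kg·m².
α = τ/I = 6.07/1.231 = 4.931 rad/s².
ω = αt ⇒ t = ω/α = 24.0/4.931 = 4.867 s.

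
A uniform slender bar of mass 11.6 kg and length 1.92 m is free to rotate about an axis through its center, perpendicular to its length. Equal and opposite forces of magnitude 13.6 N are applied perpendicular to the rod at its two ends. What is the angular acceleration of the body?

I = (1/12)ML² = (1/12)(11.6)(1.92)² = 3.564 kg·m².
The couple gives τ = F·(L/2) + F·(L/2) = F L = (13.6)(1.92) = 26.11 N·m.
Newton's second law for rotation, τ = Iα, gives α = τ/I = 26.11/3.564 = 7.328 rad/s².

α ≈ 7.33 rad/s²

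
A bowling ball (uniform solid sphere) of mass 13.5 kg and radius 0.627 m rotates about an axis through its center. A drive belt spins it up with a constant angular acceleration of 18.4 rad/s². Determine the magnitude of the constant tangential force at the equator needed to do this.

I = (2/5)MR² = (2/5)(13.5)(0.627)² = 2.123 kg·m².
The required torque is τ = Iα = (2.123)(18.40) = 39.06 N·m.
A tangential force at the equator gives τ = FR, so F = τ/R = 39.06/0.627 = 62.30 N.

F ≈ 62.3 N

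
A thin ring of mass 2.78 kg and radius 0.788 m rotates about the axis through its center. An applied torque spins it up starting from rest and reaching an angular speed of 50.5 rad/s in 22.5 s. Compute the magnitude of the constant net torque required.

I = MR² = (2.78)(0.788)² = 1.726 kg·m².
α = Δω/Δt = (50.5 − 0)/22.5 = 2.244 rad/s².
τ = Iα = (1.726)(2.244) = 3.874 N·m.

τ ≈ 3.87 N·m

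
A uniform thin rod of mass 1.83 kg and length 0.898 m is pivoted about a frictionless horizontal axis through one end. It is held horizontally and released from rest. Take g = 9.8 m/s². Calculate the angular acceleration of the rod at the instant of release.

About the pivot, I = (1/3)ML² = (1/3)(1.83)(0.898)² = 0.4919 kg·m².
The weight acts at the center, a distance L/2 = 0.4490 m from the pivot; τ = Mg(L/2) = 8.052 N·m.
α = τ/I = 8.052/0.4919 = 16.37 rad/s².

α ≈ 16.4 rad/s²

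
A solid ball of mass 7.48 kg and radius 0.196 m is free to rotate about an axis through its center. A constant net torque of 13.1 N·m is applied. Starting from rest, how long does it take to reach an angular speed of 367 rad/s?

t ≈ 3.22 s

I = (2/5)MR² = (2/5)(7.48)(0.196)² = 0.1149 kg·m².
α = τ/I = 13.1/0.1149 = 114.0 rad/s².
ω = αt ⇒ t = ω/α = 367/114.0 = 3.220 s.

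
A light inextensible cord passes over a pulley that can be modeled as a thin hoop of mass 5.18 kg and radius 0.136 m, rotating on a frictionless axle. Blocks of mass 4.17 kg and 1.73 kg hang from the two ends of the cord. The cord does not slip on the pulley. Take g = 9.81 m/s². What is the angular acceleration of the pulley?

α ≈ 15.9 rad/s²

I = MR² = (5.18)(0.136)² = 0.09581 kg·m².
Heavier block: m₁g − T₁ = m₁a. Lighter block: T₂ − m₂g = m₂a.
Pulley: (T₁ − T₂)R = Iα = I(a/R), so T₁ − T₂ = (I/R²)a = 1·M_p a = 5.180·a.
Adding the three: (m₁ − m₂)g = (m₁ + m₂ + 5.180)a, so a = (4.17 − 1.73)(9.81)/(4.17 + 1.73 + 5.180) = 2.160 m/s².
α = a/R = 2.160/0.136 = 15.88 rad/s².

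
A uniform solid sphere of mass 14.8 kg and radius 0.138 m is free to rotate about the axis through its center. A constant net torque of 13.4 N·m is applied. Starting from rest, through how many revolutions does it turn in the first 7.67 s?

≈ 556 revolutions

I = (2/5)MR² = (2/5)(14.8)(0.138)² = 0.1127 kg·m².
α = τ/I = 13.4/0.1127 = 118.9 rad/s².
θ = ½αt² = ½(118.9)(7.67)² = 3496 rad.
Revolutions = θ/(2π) = 556.4.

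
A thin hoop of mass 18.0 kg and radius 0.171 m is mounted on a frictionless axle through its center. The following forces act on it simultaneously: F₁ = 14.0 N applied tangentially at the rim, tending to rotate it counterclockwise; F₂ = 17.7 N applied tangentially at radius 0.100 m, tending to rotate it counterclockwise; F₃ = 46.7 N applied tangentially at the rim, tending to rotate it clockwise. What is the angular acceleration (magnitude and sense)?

I = MR² = (18.0)(0.171)² = 0.5263 kg·m².
Taking counterclockwise as positive: τ₁ = +(14.0)(0.171) = +2.394 N·m; τ₂ = +(17.7)(0.100) = +1.770 N·m; τ₃ = −(46.7)(0.171) = −7.986 N·m.
Net torque τ = -3.822 N·m.
α = τ/I = -3.822/0.5263 = -7.261 rad/s².

α ≈ 7.26 rad/s², clockwise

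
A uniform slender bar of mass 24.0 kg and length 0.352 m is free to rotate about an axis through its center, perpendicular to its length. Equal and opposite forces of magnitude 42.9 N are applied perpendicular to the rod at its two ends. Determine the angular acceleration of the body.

α ≈ 60.9 rad/s²

I = (1/12)ML² = (1/12)(24.0)(0.352)² = 0.2478 kg·m².
The couple gives τ = F·(L/2) + F·(L/2) = F L = (42.9)(0.352) = 15.10 N·m.
Newton's second law for rotation, τ = Iα, gives α = τ/I = 15.10/0.2478 = 60.94 rad/s².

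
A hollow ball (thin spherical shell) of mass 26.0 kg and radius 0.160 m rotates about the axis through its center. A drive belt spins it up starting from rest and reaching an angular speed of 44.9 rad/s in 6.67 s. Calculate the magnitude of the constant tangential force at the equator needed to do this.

F ≈ 18.7 N

I = (2/3)MR² = (2/3)(26.0)(0.160)² = 0.4437 kg·m².
α = Δω/Δt = (44.9 − 0)/6.67 = 6.732 rad/s².
The required torque is τ = Iα = (0.4437)(6.732) = 2.987 N·m.
A tangential force at the equator gives τ = FR, so F = τ/R = 2.987/0.160 = 18.67 N.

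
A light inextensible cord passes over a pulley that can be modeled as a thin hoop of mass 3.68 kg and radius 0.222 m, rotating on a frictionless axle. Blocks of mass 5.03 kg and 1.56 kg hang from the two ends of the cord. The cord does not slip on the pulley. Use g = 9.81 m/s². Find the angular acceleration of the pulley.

I = MR² = (3.68)(0.222)² = 0.1814 kg·m².
Heavier block: m₁g − T₁ = m₁a. Lighter block: T₂ − m₂g = m₂a.
Pulley: (T₁ − T₂)R = Iα = I(a/R), so T₁ − T₂ = (I/R²)a = 1·M_p a = 3.680·a.
Adding the three: (m₁ − m₂)g = (m₁ + m₂ + 3.680)a, so a = (5.03 − 1.56)(9.81)/(5.03 + 1.56 + 3.680) = 3.315 m/s².
α = a/R = 3.315/0.222 = 14.93 rad/s².

α ≈ 14.9 rad/s²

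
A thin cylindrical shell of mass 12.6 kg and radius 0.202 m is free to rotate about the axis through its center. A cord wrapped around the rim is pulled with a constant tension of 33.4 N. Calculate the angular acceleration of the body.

α ≈ 13.1 rad/s²

I = MR² = (12.6)(0.202)² = 0.5141 kg·m².
τ = F R = (33.4)(0.202) = 6.747 N·m.
Newton's second law for rotation, τ = Iα, gives α = τ/I = 6.747/0.5141 = 13.12 rad/s².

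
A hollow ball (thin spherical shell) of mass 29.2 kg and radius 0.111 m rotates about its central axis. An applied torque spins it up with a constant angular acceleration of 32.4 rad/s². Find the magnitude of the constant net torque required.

I = (2/3)MR² = (2/3)(29.2)(0.111)² = 0.2398 kg·m².
τ = Iα = (0.2398)(32.40) = 7.771 N·m.

τ ≈ 7.77 N·m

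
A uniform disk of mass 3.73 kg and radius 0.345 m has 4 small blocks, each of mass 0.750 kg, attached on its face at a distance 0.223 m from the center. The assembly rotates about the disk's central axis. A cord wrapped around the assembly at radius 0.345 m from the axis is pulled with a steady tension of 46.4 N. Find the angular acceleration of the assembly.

I_disk = ½MR² = ½(3.73)(0.345)² = 0.2220 kg·m².
I_blocks = 4·m·r² = 4(0.750)(0.223)² = 0.1492 kg·m².
Total I = 0.3712 kg·m².
τ = F r = (46.4)(0.345) = 16.01 N·m.
α = τ/I = 16.01/0.3712 = 43.13 rad/s².

α ≈ 43.1 rad/s²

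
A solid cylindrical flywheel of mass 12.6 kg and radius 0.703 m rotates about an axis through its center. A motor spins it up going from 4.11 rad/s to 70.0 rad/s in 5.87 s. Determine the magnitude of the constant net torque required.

I = ½MR² = (1/2)(12.6)(0.703)² = 3.114 kg·m².
α = Δω/Δt = (70.0 − 4.11)/5.87 = 11.22 rad/s².
τ = Iα = (3.114)(11.22) = 34.95 N·m.

τ ≈ 34.9 N·m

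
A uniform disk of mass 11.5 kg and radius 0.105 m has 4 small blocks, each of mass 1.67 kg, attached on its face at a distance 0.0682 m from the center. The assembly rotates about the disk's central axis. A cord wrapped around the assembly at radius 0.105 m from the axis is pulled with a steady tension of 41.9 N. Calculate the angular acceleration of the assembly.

α ≈ 46.6 rad/s²

I_disk = ½MR² = ½(11.5)(0.105)² = 0.06339 kg·m².
I_blocks = 4·m·r² = 4(1.67)(0.0682)² = 0.03107 kg·m².
Total I = 0.09446 kg·m².
τ = F r = (41.9)(0.105) = 4.399 N·m.
α = τ/I = 4.399/0.09446 = 46.57 rad/s².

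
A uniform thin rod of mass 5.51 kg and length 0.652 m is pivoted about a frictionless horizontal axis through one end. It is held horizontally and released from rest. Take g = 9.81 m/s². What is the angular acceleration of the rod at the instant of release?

About the pivot, I = (1/3)ML² = (1/3)(5.51)(0.652)² = 0.7808 kg·m².
The weight acts at the center, a distance L/2 = 0.3260 m from the pivot; τ = Mg(L/2) = 17.62 N·m.
α = τ/I = 17.62/0.7808 = 22.57 rad/s².

α ≈ 22.6 rad/s²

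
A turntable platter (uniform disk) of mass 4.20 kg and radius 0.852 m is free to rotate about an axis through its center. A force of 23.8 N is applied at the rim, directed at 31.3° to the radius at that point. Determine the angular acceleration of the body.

α ≈ 6.91 rad/s²

I = ½MR² = (1/2)(4.20)(0.852)² = 1.524 kg·m².
Only the tangential component produces torque: τ = F R sinθ = (23.8)(0.852) sin 31.3° = 10.53 N·m.
From τ = Iα: α = 10.53/1.524 = 6.911 rad/s².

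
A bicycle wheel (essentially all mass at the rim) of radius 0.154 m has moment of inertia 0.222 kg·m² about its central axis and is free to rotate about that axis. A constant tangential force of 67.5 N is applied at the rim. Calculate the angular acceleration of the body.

α ≈ 46.8 rad/s²

τ = F R = (67.5)(0.154) = 10.39 N·m.
Newton's second law for rotation, τ = Iα, gives α = τ/I = 10.39/0.2220 = 46.82 rad/s².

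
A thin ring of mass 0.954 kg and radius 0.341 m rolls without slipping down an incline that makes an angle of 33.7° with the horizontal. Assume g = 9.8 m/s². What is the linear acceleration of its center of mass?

a ≈ 2.72 m/s²

Translation along the incline: Mg sinθ − f = Ma.
Rotation about the center: fR = Iα with I = MR². No-slip gives a = αR, so f = (I/R²)a = M a.
Substituting: Mg sinθ = (1 + 1.000)Ma, so a = g sinθ/(1 + 1.000) = (9.8) sin 33.7° / 2.000 = 2.719 m/s².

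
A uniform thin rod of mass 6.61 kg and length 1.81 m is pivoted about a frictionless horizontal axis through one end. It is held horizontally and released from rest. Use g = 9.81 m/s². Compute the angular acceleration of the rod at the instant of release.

About the pivot, I = (1/3)ML² = (1/3)(6.61)(1.81)² = 7.218 kg·m².
The weight acts at the center, a distance L/2 = 0.9050 m from the pivot; τ = Mg(L/2) = 58.68 N·m.
α = τ/I = 58.68/7.218 = 8.130 rad/s².
(Equivalently α = (3g/(2L)) = 8.130 rad/s².)

α ≈ 8.13 rad/s²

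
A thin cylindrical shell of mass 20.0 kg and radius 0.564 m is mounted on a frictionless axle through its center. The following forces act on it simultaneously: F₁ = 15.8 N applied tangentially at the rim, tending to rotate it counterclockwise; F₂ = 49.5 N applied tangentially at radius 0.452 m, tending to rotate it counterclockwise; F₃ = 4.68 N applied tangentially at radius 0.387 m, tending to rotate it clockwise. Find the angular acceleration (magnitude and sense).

I = MR² = (20.0)(0.564)² = 6.362 kg·m².
Taking counterclockwise as positive: τ₁ = +(15.8)(0.564) = +8.911 N·m; τ₂ = +(49.5)(0.452) = +22.37 N·m; τ₃ = −(4.68)(0.387) = −1.811 N·m.
Net torque τ = 29.47 N·m.
α = τ/I = 29.47/6.362 = 4.633 rad/s².

α ≈ 4.63 rad/s², counterclockwise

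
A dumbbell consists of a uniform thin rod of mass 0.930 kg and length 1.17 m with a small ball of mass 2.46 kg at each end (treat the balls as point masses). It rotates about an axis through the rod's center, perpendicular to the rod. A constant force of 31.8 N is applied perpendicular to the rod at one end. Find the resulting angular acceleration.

α ≈ 10.4 rad/s²

I_rod = (1/12)ML² = (1/12)(0.930)(1.17)² = 0.1061 kg·m².
I_balls = 2·m·(L/2)² = 2(2.46)(0.5850)² = 1.684 kg·m².
Total I = 1.790 kg·m².
τ = F·(L/2) = (31.8)(0.585) = 18.60 N·m.
α = τ/I = 18.60/1.790 = 10.39 rad/s².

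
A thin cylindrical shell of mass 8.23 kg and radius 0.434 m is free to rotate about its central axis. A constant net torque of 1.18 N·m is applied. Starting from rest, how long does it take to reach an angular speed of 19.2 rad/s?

t ≈ 25.2 s

I = MR² = (8.23)(0.434)² = 1.550 kg·m².
α = τ/I = 1.18/1.550 = 0.7612 rad/s².
ω = αt ⇒ t = ω/α = 19.2/0.7612 = 25.22 s.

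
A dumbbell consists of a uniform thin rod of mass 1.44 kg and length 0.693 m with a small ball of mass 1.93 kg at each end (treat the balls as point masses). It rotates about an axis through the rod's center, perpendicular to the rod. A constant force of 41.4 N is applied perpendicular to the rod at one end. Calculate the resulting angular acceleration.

α ≈ 27.5 rad/s²

I_rod = (1/12)ML² = (1/12)(1.44)(0.693)² = 0.05763 kg·m².
I_balls = 2·m·(L/2)² = 2(1.93)(0.3465)² = 0.4634 kg·m².
Total I = 0.5211 kg·m².
τ = F·(L/2) = (41.4)(0.346) = 14.35 N·m.
α = τ/I = 14.35/0.5211 = 27.53 rad/s².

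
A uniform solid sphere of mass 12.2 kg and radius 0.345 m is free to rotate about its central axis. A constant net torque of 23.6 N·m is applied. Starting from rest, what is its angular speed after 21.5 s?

ω ≈ 874 rad/s

I = (2/5)MR² = (2/5)(12.2)(0.345)² = 0.5808 kg·m².
α = τ/I = 23.6/0.5808 = 40.63 rad/s².
ω = ω₀ + αt = 0 + (40.63)(21.5) = 873.6 rad/s.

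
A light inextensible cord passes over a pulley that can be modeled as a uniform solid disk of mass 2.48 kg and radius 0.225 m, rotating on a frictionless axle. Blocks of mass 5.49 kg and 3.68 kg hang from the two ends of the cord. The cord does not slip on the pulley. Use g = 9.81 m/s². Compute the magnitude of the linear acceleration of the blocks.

I = ½MR² = (1/2)(2.48)(0.225)² = 0.06278 kg·m².
Heavier block: m₁g − T₁ = m₁a. Lighter block: T₂ − m₂g = m₂a.
Pulley: (T₁ − T₂)R = Iα = I(a/R), so T₁ − T₂ = (I/R²)a = (1/2)M_p a = 1.240·a.
Adding the three: (m₁ − m₂)g = (m₁ + m₂ + 1.240)a, so a = (5.49 − 3.68)(9.81)/(5.49 + 3.68 + 1.240) = 1.706 m/s².

a ≈ 1.71 m/s²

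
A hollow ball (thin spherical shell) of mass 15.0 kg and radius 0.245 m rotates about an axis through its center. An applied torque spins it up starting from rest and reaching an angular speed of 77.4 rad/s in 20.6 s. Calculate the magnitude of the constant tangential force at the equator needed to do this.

I = (2/3)MR² = (2/3)(15.0)(0.245)² = 0.6003 kg·m².
α = Δω/Δt = (77.4 − 0)/20.6 = 3.757 rad/s².
The required torque is τ = Iα = (0.6003)(3.757) = 2.255 N·m.
A tangential force at the equator gives τ = FR, so F = τ/R = 2.255/0.245 = 9.205 N.

F ≈ 9.21 N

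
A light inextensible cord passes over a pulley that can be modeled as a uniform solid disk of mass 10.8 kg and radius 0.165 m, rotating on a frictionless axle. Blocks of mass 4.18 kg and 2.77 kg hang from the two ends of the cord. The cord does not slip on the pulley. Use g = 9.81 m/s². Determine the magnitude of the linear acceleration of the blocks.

I = ½MR² = (1/2)(10.8)(0.165)² = 0.1470 kg·m².
Heavier block: m₁g − T₁ = m₁a. Lighter block: T₂ − m₂g = m₂a.
Pulley: (T₁ − T₂)R = Iα = I(a/R), so T₁ − T₂ = (I/R²)a = (1/2)M_p a = 5.400·a.
Adding the three: (m₁ − m₂)g = (m₁ + m₂ + 5.400)a, so a = (4.18 − 2.77)(9.81)/(4.18 + 2.77 + 5.400) = 1.120 m/s².

a ≈ 1.12 m/s²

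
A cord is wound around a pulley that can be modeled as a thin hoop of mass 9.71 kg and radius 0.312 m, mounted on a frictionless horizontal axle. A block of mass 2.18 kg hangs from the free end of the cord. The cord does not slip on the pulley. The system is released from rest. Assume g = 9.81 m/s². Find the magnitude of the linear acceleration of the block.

a ≈ 1.80 m/s²

I = MR² = (9.71)(0.312)² = 0.9452 kg·m².
Block: mg − T = ma. Pulley: TR = Iα. No-slip: a = αR, so T = (I/R²)a = 9.710·a.
Then mg = (m + 9.710)a, so a = (2.18)(9.81)/(2.18 + 9.710) = 1.799 m/s².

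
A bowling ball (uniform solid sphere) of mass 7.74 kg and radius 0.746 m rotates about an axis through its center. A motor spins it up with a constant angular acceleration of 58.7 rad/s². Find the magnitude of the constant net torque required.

τ ≈ 101 N·m

I = (2/5)MR² = (2/5)(7.74)(0.746)² = 1.723 kg·m².
τ = Iα = (1.723)(58.70) = 101.1 N·m.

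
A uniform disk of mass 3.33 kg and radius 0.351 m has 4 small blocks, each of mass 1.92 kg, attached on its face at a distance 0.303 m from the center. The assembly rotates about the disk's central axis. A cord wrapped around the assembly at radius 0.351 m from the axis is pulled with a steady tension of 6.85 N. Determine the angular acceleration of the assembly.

α ≈ 2.64 rad/s²

I_disk = ½MR² = ½(3.33)(0.351)² = 0.2051 kg·m².
I_blocks = 4·m·r² = 4(1.92)(0.303)² = 0.7051 kg·m².
Total I = 0.9102 kg·m².
τ = F r = (6.85)(0.351) = 2.404 N·m.
α = τ/I = 2.404/0.9102 = 2.641 rad/s².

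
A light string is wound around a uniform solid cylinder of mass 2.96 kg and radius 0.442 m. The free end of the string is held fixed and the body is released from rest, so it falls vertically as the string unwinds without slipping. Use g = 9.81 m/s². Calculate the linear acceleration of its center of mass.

a ≈ 6.54 m/s²

Translation: Mg − T = Ma. Rotation about the center: TR = Iα with I = ½MR².
With a = αR: T = (I/R²)a = (1/2)M a, so Mg = (1 + 0.5000)Ma.
a = g/(1 + 0.5000) = 9.81/1.500 = 6.540 m/s².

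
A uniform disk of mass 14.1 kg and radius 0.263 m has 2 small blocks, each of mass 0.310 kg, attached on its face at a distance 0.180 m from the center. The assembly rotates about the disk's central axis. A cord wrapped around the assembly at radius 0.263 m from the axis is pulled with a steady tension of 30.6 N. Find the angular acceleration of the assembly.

I_disk = ½MR² = ½(14.1)(0.263)² = 0.4876 kg·m².
I_blocks = 2·m·r² = 2(0.310)(0.180)² = 0.02009 kg·m².
Total I = 0.5077 kg·m².
τ = F r = (30.6)(0.263) = 8.048 N·m.
α = τ/I = 8.048/0.5077 = 15.85 rad/s².

α ≈ 15.9 rad/s²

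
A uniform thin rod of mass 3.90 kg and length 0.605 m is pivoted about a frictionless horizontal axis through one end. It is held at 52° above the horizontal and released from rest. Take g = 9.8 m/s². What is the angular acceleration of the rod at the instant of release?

α ≈ 15.0 rad/s²

About the pivot, I = (1/3)ML² = (1/3)(3.90)(0.605)² = 0.4758 kg·m².
The weight acts at the center, a distance L/2 = 0.3025 m from the pivot; τ = Mg(L/2) cos 52° = 7.118 N·m.
α = τ/I = 7.118/0.4758 = 14.96 rad/s².
(Equivalently α = (3g/(2L)) cos 52° = 14.96 rad/s².)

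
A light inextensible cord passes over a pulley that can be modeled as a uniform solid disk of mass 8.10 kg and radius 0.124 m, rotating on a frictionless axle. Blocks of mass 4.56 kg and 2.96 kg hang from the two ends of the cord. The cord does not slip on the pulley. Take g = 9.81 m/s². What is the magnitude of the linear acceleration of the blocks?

a ≈ 1.36 m/s²

I = ½MR² = (1/2)(8.10)(0.124)² = 0.06227 kg·m².
Heavier block: m₁g − T₁ = m₁a. Lighter block: T₂ − m₂g = m₂a.
Pulley: (T₁ − T₂)R = Iα = I(a/R), so T₁ − T₂ = (I/R²)a = (1/2)M_p a = 4.050·a.
Adding the three: (m₁ − m₂)g = (m₁ + m₂ + 4.050)a, so a = (4.56 − 2.96)(9.81)/(4.56 + 2.96 + 4.050) = 1.357 m/s².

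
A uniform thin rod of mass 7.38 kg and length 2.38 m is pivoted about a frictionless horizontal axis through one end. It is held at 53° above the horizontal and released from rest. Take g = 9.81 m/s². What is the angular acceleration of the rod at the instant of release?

About the pivot, I = (1/3)ML² = (1/3)(7.38)(2.38)² = 13.93 kg·m².
The weight acts at the center, a distance L/2 = 1.190 m from the pivot; τ = Mg(L/2) cos 53° = 51.85 N·m.
α = τ/I = 51.85/13.93 = 3.721 rad/s².

α ≈ 3.72 rad/s²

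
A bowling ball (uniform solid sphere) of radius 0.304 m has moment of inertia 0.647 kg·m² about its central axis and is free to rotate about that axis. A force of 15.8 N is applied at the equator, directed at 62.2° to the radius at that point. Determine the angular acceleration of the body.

α ≈ 6.57 rad/s²

Only the tangential component produces torque: τ = F R sinθ = (15.8)(0.304) sin 62.2° = 4.249 N·m.
From τ = Iα: α = 4.249/0.6470 = 6.567 rad/s².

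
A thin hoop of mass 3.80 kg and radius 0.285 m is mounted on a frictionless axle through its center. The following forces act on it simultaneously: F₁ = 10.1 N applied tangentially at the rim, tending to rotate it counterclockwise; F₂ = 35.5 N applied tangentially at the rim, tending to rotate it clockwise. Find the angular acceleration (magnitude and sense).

α ≈ 23.5 rad/s², clockwise

I = MR² = (3.80)(0.285)² = 0.3087 kg·m².
Taking counterclockwise as positive: τ₁ = +(10.1)(0.285) = +2.878 N·m; τ₂ = −(35.5)(0.285) = −10.12 N·m.
Net torque τ = -7.239 N·m.
α = τ/I = -7.239/0.3087 = -23.45 rad/s².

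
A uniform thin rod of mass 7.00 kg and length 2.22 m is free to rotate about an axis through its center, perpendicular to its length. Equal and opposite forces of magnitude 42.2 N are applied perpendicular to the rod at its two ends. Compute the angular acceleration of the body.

I = (1/12)ML² = (1/12)(7.00)(2.22)² = 2.875 kg·m².
The couple gives τ = F·(L/2) + F·(L/2) = F L = (42.2)(2.22) = 93.68 N·m.
Newton's second law for rotation, τ = Iα, gives α = τ/I = 93.68/2.875 = 32.59 rad/s².

α ≈ 32.6 rad/s²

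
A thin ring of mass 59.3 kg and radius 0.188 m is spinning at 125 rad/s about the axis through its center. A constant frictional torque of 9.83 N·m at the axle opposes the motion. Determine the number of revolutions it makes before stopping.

I = MR² = (59.3)(0.188)² = 2.096 kg·m².
The net torque has magnitude 9.83 N·m, opposing ω.
|α| = τ/I = 9.830/2.096 = 4.690 rad/s² (deceleration).
ω² = ω₀² − 2|α|θ with ω = 0 ⇒ θ = ω₀²/(2|α|) = 1666 rad = 265.1 rev.

≈ 265 revolutions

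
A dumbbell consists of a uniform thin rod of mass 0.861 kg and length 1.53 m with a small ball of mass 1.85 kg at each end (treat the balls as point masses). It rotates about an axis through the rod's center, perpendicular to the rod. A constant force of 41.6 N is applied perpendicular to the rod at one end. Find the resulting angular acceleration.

α ≈ 13.6 rad/s²

I_rod = (1/12)ML² = (1/12)(0.861)(1.53)² = 0.1680 kg·m².
I_balls = 2·m·(L/2)² = 2(1.85)(0.7650)² = 2.165 kg·m².
Total I = 2.333 kg·m².
τ = F·(L/2) = (41.6)(0.765) = 31.82 N·m.
α = τ/I = 31.82/2.333 = 13.64 rad/s².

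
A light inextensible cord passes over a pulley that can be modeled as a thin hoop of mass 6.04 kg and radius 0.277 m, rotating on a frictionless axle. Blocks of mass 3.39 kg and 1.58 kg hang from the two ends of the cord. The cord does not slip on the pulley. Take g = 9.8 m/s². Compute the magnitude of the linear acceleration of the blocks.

I = MR² = (6.04)(0.277)² = 0.4634 kg·m².
Heavier block: m₁g − T₁ = m₁a. Lighter block: T₂ − m₂g = m₂a.
Pulley: (T₁ − T₂)R = Iα = I(a/R), so T₁ − T₂ = (I/R²)a = 1·M_p a = 6.040·a.
Adding the three: (m₁ − m₂)g = (m₁ + m₂ + 6.040)a, so a = (3.39 − 1.58)(9.8)/(3.39 + 1.58 + 6.040) = 1.611 m/s².

a ≈ 1.61 m/s²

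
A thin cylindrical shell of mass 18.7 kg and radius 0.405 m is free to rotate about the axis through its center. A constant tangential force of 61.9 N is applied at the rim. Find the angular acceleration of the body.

I = MR² = (18.7)(0.405)² = 3.067 kg·m².
τ = F R = (61.9)(0.405) = 25.07 N·m.
Newton's second law for rotation, τ = Iα, gives α = τ/I = 25.07/3.067 = 8.173 rad/s².

α ≈ 8.17 rad/s²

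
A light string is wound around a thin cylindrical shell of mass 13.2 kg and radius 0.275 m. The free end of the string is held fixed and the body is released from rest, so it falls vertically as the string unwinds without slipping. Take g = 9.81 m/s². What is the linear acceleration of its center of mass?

Translation: Mg − T = Ma. Rotation about the center: TR = Iα with I = MR².
With a = αR: T = (I/R²)a = M a, so Mg = (1 + 1.000)Ma.
a = g/(1 + 1.000) = 9.81/2.000 = 4.905 m/s².

a ≈ 4.91 m/s²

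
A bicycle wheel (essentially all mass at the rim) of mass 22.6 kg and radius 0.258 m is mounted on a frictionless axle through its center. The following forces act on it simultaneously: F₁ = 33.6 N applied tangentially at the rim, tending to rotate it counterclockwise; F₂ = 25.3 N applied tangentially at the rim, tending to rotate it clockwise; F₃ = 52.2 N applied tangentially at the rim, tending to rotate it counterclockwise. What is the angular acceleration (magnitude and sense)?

I = MR² = (22.6)(0.258)² = 1.504 kg·m².
Taking counterclockwise as positive: τ₁ = +(33.6)(0.258) = +8.669 N·m; τ₂ = −(25.3)(0.258) = −6.527 N·m; τ₃ = +(52.2)(0.258) = +13.47 N·m.
Net torque τ = 15.61 N·m.
α = τ/I = 15.61/1.504 = 10.38 rad/s².

α ≈ 10.4 rad/s², counterclockwise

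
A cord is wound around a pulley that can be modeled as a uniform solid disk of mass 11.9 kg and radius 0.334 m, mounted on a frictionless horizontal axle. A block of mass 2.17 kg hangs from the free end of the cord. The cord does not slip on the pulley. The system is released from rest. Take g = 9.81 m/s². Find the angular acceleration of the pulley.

α ≈ 7.85 rad/s²

I = ½MR² = (1/2)(11.9)(0.334)² = 0.6638 kg·m².
Block: mg − T = ma. Pulley: TR = Iα. No-slip: a = αR, so T = (I/R²)a = 5.950·a.
Then mg = (m + 5.950)a, so a = (2.17)(9.81)/(2.17 + 5.950) = 2.622 m/s².
α = a/R = 2.622/0.334 = 7.849 rad/s².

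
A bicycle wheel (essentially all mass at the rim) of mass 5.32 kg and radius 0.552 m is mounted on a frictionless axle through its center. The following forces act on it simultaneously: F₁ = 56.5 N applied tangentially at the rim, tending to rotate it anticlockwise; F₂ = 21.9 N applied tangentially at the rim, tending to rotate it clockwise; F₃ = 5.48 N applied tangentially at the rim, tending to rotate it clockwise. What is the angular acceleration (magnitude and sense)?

α ≈ 9.92 rad/s², anticlockwise

I = MR² = (5.32)(0.552)² = 1.621 kg·m².
Taking anticlockwise as positive: τ₁ = +(56.5)(0.552) = +31.19 N·m; τ₂ = −(21.9)(0.552) = −12.09 N·m; τ₃ = −(5.48)(0.552) = −3.025 N·m.
Net torque τ = 16.07 N·m.
α = τ/I = 16.07/1.621 = 9.916 rad/s².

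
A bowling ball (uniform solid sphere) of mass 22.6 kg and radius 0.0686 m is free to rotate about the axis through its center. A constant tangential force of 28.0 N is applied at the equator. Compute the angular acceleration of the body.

α ≈ 45.2 rad/s²

I = (2/5)MR² = (2/5)(22.6)(0.0686)² = 0.04254 kg·m².
τ = F R = (28.0)(0.0686) = 1.921 N·m.
Newton's second law for rotation, τ = Iα, gives α = τ/I = 1.921/0.04254 = 45.15 rad/s².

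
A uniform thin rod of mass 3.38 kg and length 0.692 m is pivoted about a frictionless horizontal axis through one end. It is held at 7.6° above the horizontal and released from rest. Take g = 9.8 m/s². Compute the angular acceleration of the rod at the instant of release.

About the pivot, I = (1/3)ML² = (1/3)(3.38)(0.692)² = 0.5395 kg·m².
The weight acts at the center, a distance L/2 = 0.3460 m from the pivot; τ = Mg(L/2) cos 7.6° = 11.36 N·m.
α = τ/I = 11.36/0.5395 = 21.06 rad/s².
(Equivalently α = (3g/(2L)) cos 7.6° = 21.06 rad/s².)

α ≈ 21.1 rad/s²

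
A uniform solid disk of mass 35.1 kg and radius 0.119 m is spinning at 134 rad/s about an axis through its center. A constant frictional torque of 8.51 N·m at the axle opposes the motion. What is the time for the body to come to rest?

t ≈ 3.91 s

I = ½MR² = (1/2)(35.1)(0.119)² = 0.2485 kg·m².
The net torque has magnitude 8.51 N·m, opposing ω.
|α| = τ/I = 8.510/0.2485 = 34.24 rad/s² (deceleration).
0 = ω₀ − |α|t ⇒ t = ω₀/|α| = 134/34.24 = 3.913 s.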